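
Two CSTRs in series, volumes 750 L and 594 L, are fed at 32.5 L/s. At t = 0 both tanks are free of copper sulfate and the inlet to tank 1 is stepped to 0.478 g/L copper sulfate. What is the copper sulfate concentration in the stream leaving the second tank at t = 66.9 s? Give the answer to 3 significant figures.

0.398 g/L

Time constants: τᵢ = Vᵢ/Q for each well-mixed tank.
τ₁ = 750/32.5 = 23.077 s; τ₂ = 594/32.5 = 18.277 s.
Tank 1: C₁ = C_in(1 − e^(−t/τ₁)). Tank 2 (τ₁ ≠ τ₂): C₂ = C_in[1 − (τ₁ e^(−t/τ₁) − τ₂ e^(−t/τ₂))/(τ₁ − τ₂)].
At t = 66.9: e^(−t/τ₁) = 0.055078, e^(−t/τ₂) = 0.025723.
C₂ = 0.478·[1 − (23.077·0.055078 − 18.277·0.025723)/(4.8000)] = 0.478·0.83315 = 0.39824 g/L.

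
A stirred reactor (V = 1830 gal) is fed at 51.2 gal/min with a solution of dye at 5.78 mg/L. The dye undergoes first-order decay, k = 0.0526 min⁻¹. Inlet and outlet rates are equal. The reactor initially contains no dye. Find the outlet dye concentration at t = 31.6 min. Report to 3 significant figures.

1.85 mg/L

Accumulation = in − out − consumed: V dC/dt = Q C_in − Q C − k V C.
This is linear with rate a = Q/V + k = 0.080578 min⁻¹.
C_ss = Q C_in/(Q + kV) = 2.0069 mg/L; C(t) = C_ss + (C₀ − C_ss) e^(−a t).
C(31.6) = 2.0069 + (-2.0069)·e^(−0.080578·31.6) = 2.0069 + (-2.0069)·0.078374 = 1.8496 mg/L.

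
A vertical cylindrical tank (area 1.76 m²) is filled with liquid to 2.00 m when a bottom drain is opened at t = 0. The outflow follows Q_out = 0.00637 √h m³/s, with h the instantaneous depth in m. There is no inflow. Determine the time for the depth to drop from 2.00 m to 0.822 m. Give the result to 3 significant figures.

Mass balance (ρ constant): A dh/dt = −0.00637 √h.
This is separable: 2 d(√h)/dt = −0.00637/A, so √h = √h₀ − (0.00637/(2A)) t.
t = 2A(√h₀ − √h)/0.00637 = 2·1.76·(√2.00 − √0.822)/0.00637
  = 3.5200 × (1.4142 − 0.90664) / 0.00637 = 280.48 s.

280 s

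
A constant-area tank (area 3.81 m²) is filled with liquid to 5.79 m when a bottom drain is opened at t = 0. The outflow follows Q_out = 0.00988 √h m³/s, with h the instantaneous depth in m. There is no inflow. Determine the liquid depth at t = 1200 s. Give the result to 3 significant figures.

0.723 m

A dh/dt = −Q_out = −0.00988 √h.
∫ h^(−1/2) dh = −(0.00988/A) ∫ dt, giving 2√h = 2√h₀ − (0.00988/A) t.
√h = √5.79 − 0.00988·1200/(2·3.81) = 2.4062 − 1.5559 = 0.85034.
h = 0.85034² = 0.72307 m.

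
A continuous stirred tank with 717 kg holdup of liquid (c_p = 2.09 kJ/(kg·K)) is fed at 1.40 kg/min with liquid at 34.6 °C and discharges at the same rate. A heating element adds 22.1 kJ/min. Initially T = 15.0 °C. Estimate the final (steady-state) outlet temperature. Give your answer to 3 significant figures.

Heat balance on the well-mixed liquid: M c_p dT/dt = ṁ c_p (T_in − T) + 22.1.
At steady state dT/dt = 0 ⇒ T_ss = T_in + Q̇/(ṁ c_p) = 34.6 + 22.1/(1.40·2.09) = 42.153 °C.

42.2 °C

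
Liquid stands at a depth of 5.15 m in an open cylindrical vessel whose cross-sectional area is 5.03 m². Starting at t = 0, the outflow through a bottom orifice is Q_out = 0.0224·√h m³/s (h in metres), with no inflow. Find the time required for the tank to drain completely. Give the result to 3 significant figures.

Unsteady balance on liquid volume: A dh/dt = −0.0224 √h.
∫ h^(−1/2) dh = −(0.0224/A) ∫ dt, giving 2√h = 2√h₀ − (0.0224/A) t.
Set h = 0: 2√h₀ = (0.0224/A) t_empty ⇒ t_empty = 2A√h₀/0.0224.
t_empty = 2·5.03·√5.15/0.0224 = 10.060·2.2694/0.0224 = 1019.2 s.

1020 s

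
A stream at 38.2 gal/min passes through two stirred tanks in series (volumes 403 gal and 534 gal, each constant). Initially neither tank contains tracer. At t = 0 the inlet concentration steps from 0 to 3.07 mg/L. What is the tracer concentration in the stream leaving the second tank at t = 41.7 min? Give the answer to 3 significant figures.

2.62 mg/L

Time constants: τᵢ = Vᵢ/Q for each well-mixed tank.
τ₁ = 403/38.2 = 10.550 min; τ₂ = 534/38.2 = 13.979 min.
Tank 1: C₁ = C_in(1 − e^(−t/τ₁)). Tank 2 (τ₁ ≠ τ₂): C₂ = C_in[1 − (τ₁ e^(−t/τ₁) − τ₂ e^(−t/τ₂))/(τ₁ − τ₂)].
At t = 41.7: e^(−t/τ₁) = 0.019203, e^(−t/τ₂) = 0.050639.
C₂ = 3.07·[1 − (10.550·0.019203 − 13.979·0.050639)/(-3.4293)] = 3.07·0.85265 = 2.6176 mg/L.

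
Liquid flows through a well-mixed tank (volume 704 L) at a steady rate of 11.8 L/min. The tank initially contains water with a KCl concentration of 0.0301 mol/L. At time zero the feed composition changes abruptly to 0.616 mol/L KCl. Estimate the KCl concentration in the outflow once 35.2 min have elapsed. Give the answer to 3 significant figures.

0.291 mol/L

Mass balance on the solute (V constant): V dC/dt = Q(C_in − C).
Rewrite as dC/dt + C/τ = C_in/τ, τ = V/Q = 59.661 min.
Integrating: C(t) = C_in + (C₀ − C_in) e^(−t/τ).
C(35.2) = 0.616 + (0.0301 − 0.616)·e^(−35.2/59.661) = 0.616 + (-0.58590)·0.55433 = 0.29122 mol/L.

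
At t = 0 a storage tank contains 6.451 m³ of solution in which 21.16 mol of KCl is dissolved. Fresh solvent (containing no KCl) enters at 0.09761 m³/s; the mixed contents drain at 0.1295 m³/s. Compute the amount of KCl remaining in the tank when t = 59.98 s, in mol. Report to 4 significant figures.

Let m(t) be the amount of KCl. Volume: V(t) = V₀ + (Q_in − Q_out) t = 6.451 − 0.0318900 t; V(59.98) = 4.53824 m³.
Species balance (pure solvent in): dm/dt = −Q_out · m/V(t).
Separate: dm/m = −Q_out dt/V(t) ⇒ ln(m/m₀) = −(Q_out/(Q_in−Q_out)) ln(V/V₀).
m = m₀ (V₀/V)^(Q_out/(Q_in−Q_out)) = 21.16 × (6.451/4.53824)^(-4.06083) = 5.07300 mol.

5.073 mol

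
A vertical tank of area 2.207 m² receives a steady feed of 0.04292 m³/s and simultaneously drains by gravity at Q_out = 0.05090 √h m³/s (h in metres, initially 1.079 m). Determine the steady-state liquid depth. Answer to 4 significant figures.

0.7110 m

Level balance: A dh/dt = 0.04292 − 0.05090 √h. Setting dh/dt = 0:
Q_in = 0.05090 √h_ss ⇒ √h_ss = 0.04292/0.05090 = 0.843222.
h_ss = 0.843222² = 0.711023 m. (Since h₀ = 1.079 m > h_ss, the level will fall toward this value.)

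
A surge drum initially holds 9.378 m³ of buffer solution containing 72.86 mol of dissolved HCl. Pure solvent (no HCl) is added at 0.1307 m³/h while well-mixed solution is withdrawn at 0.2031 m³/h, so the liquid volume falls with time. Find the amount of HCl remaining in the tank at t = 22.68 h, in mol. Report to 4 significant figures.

42.46 mol

Total volume: dV/dt = Q_in − Q_out = -0.0724000 m³/h, so V(t) = 9.378 − 0.0724000 t and V(22.68) = 7.73597 m³.
Solute balance: dm/dt = 0 − Q_out C = −Q_out m/V(t).
dm/m = −Q_out dt/(V₀ − 0.0724000 t); integrating gives ln(m/m₀) = −(Q_out/(Q_in−Q_out)) ln(V/V₀).
m = m₀ (V₀/V)^(Q_out/(Q_in−Q_out)) = 72.86 × (9.378/7.73597)^(-2.80525) = 42.4603 mol.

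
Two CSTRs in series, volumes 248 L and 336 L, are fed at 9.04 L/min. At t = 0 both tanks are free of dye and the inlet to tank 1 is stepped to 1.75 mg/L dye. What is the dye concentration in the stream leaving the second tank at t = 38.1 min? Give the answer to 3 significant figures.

0.583 mg/L

Time constants: τᵢ = Vᵢ/Q for each well-mixed tank.
τ₁ = 248/9.04 = 27.434 min; τ₂ = 336/9.04 = 37.168 min.
Tank 1: C₁ = C_in(1 − e^(−t/τ₁)). Tank 2 (τ₁ ≠ τ₂): C₂ = C_in[1 − (τ₁ e^(−t/τ₁) − τ₂ e^(−t/τ₂))/(τ₁ − τ₂)].
At t = 38.1: e^(−t/τ₁) = 0.24937, e^(−t/τ₂) = 0.35877.
C₂ = 1.75·[1 − (27.434·0.24937 − 37.168·0.35877)/(-9.7345)] = 1.75·0.33293 = 0.58262 mg/L.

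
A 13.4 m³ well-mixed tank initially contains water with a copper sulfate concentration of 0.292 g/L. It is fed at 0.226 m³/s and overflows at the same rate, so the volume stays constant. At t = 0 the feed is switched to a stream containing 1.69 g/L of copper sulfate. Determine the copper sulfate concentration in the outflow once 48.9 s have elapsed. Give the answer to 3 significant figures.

1.08 g/L

Mass balance on the solute (V constant): V dC/dt = Q(C_in − C).
So dC/dt = (C_in − C)/τ with τ = V/Q = 13.4/0.226 = 59.292 s.
C approaches C_in exponentially: C(t) = C_in + (C₀ − C_in) e^(−t/τ).
C(48.9) = 1.69 + (0.292 − 1.69)·e^(−48.9/59.292) = 1.69 + (-1.3980)·0.43835 = 1.0772 g/L.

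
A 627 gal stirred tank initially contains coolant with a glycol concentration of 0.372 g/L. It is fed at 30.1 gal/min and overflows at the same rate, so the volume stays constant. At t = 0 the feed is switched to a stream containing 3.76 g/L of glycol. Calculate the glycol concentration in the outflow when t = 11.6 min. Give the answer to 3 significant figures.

Mass balance on the solute (V constant): V dC/dt = Q(C_in − C).
Rewrite as dC/dt + C/τ = C_in/τ, τ = V/Q = 20.831 min.
This is linear first-order; C(t) = C_in + (C₀ − C_in) e^(−t/τ).
C(11.6) = 3.76 + (0.372 − 3.76)·e^(−11.6/20.831) = 3.76 + (-3.3880)·0.57300 = 1.8187 g/L.

1.82 g/L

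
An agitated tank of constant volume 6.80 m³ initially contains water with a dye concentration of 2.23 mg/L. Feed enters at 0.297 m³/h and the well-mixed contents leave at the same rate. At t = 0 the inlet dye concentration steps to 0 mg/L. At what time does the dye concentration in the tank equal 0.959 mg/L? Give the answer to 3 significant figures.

Accumulation = in − out for the solute gives V dC/dt = Q(C_in − C), so τ = V/Q = 22.896 h.
C(t) = C_in + (C₀ − C_in) e^(−t/τ). Set C = 0.959 and solve for t:
e^(−t/τ) = (C − C_in)/(C₀ − C_in) = (0.959 − 0)/(2.23 − 0) = 0.43004
t = −τ ln(…) = 22.896 × 0.84387 = 19.321 h.

19.3 h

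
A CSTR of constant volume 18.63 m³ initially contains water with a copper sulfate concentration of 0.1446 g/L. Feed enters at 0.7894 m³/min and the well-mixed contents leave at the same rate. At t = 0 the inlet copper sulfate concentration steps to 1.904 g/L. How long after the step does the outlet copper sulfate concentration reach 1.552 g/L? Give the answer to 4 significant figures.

Species balance: V dC/dt = Q(C_in − C) ⇒ τ = V/Q = 23.6002 min.
C(t) = C_in + (C₀ − C_in) e^(−t/τ). Set C = 1.552 and solve for t:
e^(−t/τ) = (C − C_in)/(C₀ − C_in) = (1.552 − 1.904)/(0.1446 − 1.904) = 0.200068
t = −τ ln(…) = 23.6002 × 1.60910 = 37.9750 min.

37.98 min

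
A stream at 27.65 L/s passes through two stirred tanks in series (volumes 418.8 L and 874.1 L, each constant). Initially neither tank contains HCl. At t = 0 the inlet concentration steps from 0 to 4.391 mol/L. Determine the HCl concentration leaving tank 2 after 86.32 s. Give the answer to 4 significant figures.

Species balance on tank i: dCᵢ/dt = (Cᵢ₋₁ − Cᵢ)/τᵢ with τᵢ = Vᵢ/Q.
τ₁ = 418.8/27.65 = 15.1465 s; τ₂ = 874.1/27.65 = 31.6130 s.
Tank 1: C₁ = C_in(1 − e^(−t/τ₁)). Tank 2 (τ₁ ≠ τ₂): C₂ = C_in[1 − (τ₁ e^(−t/τ₁) − τ₂ e^(−t/τ₂))/(τ₁ − τ₂)].
At t = 86.32: e^(−t/τ₁) = 0.00334926, e^(−t/τ₂) = 0.0651853.
C₂ = 4.391·[1 − (15.1465·0.00334926 − 31.6130·0.0651853)/(-16.4665)] = 4.391·0.877936 = 3.85502 mol/L.

3.855 mol/L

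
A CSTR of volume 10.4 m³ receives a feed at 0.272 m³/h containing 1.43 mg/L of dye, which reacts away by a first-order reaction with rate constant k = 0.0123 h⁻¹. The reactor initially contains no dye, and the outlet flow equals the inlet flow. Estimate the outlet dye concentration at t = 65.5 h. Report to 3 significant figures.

0.894 mg/L

Species balance: V dC/dt = Q C_in − Q C − k V C.
dC/dt = (Q/V) C_in − (Q/V + k) C; effective rate a = Q/V + k = 0.026154 + 0.0123 = 0.038454 h⁻¹.
C_ss = Q C_in/(Q + kV) = 0.97259 mg/L; C(t) = C_ss + (C₀ − C_ss) e^(−a t).
C(65.5) = 0.97259 + (-0.97259)·e^(−0.038454·65.5) = 0.97259 + (-0.97259)·0.080562 = 0.89424 mg/L.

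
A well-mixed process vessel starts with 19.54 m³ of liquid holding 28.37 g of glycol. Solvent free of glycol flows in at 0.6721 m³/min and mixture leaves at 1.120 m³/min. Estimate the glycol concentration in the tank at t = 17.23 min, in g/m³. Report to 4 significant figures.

0.6831 g/m³

Total volume: dV/dt = Q_in − Q_out = -0.447900 m³/min, so V(t) = 19.54 − 0.447900 t and V(17.23) = 11.8227 m³.
Solute balance: dm/dt = 0 − Q_out C = −Q_out m/V(t).
Separate: dm/m = −Q_out dt/V(t) ⇒ ln(m/m₀) = −(Q_out/(Q_in−Q_out)) ln(V/V₀).
m = m₀ (V₀/V)^(Q_out/(Q_in−Q_out)) = 28.37 × (19.54/11.8227)^(-2.50056) = 8.07637 g.
C = m/V = 8.07637/11.8227 = 0.683125 g/m³.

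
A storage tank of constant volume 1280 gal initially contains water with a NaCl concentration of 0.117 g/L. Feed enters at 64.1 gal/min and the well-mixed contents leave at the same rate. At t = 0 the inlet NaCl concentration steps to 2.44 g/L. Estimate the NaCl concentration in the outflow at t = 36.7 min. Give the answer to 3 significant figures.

Unsteady species balance (constant V, well mixed): V dC/dt = Q(C_in − C).
Rewrite as dC/dt + C/τ = C_in/τ, τ = V/Q = 19.969 min.
This is linear first-order; C(t) = C_in + (C₀ − C_in) e^(−t/τ).
C(36.7) = 2.44 + (0.117 − 2.44)·e^(−36.7/19.969) = 2.44 + (-2.3230)·0.15916 = 2.0703 g/L.

2.07 g/L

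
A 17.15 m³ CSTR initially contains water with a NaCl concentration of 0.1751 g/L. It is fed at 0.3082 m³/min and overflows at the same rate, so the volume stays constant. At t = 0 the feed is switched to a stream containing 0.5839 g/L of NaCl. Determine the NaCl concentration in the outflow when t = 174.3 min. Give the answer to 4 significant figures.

0.5661 g/L

Transient balance on the dissolved component: V dC/dt = Q(C_in − C).
So dC/dt = (C_in − C)/τ with τ = V/Q = 17.15/0.3082 = 55.6457 min.
Solution: C(t) = C_in + (C₀ − C_in) e^(−t/τ).
C(174.3) = 0.5839 + (0.1751 − 0.5839)·e^(−174.3/55.6457) = 0.5839 + (-0.408800)·0.0436166 = 0.566070 g/L.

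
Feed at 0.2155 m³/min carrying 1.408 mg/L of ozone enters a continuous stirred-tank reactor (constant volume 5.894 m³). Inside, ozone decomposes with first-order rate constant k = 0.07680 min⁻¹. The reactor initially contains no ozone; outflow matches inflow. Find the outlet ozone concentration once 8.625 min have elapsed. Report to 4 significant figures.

0.2833 mg/L

Species balance: V dC/dt = Q C_in − Q C − k V C.
This is linear with rate a = Q/V + k = 0.113363 min⁻¹.
C_ss = Q C_in/(Q + kV) = 0.454119 mg/L; C(t) = C_ss + (C₀ − C_ss) e^(−a t).
C(8.625) = 0.454119 + (-0.454119)·e^(−0.113363·8.625) = 0.454119 + (-0.454119)·0.376156 = 0.283300 mg/L.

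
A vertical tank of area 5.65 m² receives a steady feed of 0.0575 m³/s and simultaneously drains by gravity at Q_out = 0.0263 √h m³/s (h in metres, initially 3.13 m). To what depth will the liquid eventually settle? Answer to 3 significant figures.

Mass balance (ρ constant): A dh/dt = Q_in − 0.0263 √h. At steady state dh/dt = 0:
Q_in = 0.0263 √h_ss ⇒ √h_ss = 0.0575/0.0263 = 2.1863.
h_ss = 2.1863² = 4.7800 m. (Since h₀ = 3.13 m < h_ss, the level will rise toward this value.)

4.78 m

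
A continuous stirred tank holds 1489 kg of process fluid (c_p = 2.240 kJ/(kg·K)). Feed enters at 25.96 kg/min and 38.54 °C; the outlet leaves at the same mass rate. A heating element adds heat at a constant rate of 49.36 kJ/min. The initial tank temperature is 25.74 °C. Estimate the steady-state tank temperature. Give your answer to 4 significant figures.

M c_p dT/dt = ṁ c_p (T_in − T) + Q̇.
At steady state dT/dt = 0 ⇒ T_ss = T_in + Q̇/(ṁ c_p) = 38.54 + 49.36/(25.96·2.240) = 39.3888 °C.

39.39 °C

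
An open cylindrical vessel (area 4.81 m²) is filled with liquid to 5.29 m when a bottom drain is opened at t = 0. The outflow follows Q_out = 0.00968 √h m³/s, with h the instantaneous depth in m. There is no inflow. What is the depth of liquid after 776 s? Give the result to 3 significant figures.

A dh/dt = −Q_out = −0.00968 √h.
∫ h^(−1/2) dh = −(0.00968/A) ∫ dt, giving 2√h = 2√h₀ − (0.00968/A) t.
√h = √5.29 − 0.00968·776/(2·4.81) = 2.3000 − 0.78084 = 1.5192.
h = 1.5192² = 2.3078 m.

2.31 m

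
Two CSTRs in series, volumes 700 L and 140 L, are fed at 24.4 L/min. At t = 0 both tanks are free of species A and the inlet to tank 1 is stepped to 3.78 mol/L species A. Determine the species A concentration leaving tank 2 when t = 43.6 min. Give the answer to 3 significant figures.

2.75 mol/L

Time constants: τᵢ = Vᵢ/Q for each well-mixed tank.
τ₁ = 700/24.4 = 28.689 min; τ₂ = 140/24.4 = 5.7377 min.
Tank 1: C₁ = C_in(1 − e^(−t/τ₁)). Tank 2 (τ₁ ≠ τ₂): C₂ = C_in[1 − (τ₁ e^(−t/τ₁) − τ₂ e^(−t/τ₂))/(τ₁ − τ₂)].
At t = 43.6: e^(−t/τ₁) = 0.21876, e^(−t/τ₂) = 0.00050102.
C₂ = 3.78·[1 − (28.689·0.21876 − 5.7377·0.00050102)/(22.951)] = 3.78·0.72667 = 2.7468 mol/L.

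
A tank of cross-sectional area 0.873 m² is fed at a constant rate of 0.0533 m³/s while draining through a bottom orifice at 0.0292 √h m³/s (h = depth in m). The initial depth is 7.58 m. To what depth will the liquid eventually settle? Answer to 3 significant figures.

3.33 m

Level balance: A dh/dt = 0.0533 − 0.0292 √h. Setting dh/dt = 0:
Q_in = 0.0292 √h_ss ⇒ √h_ss = 0.0533/0.0292 = 1.8253.
h_ss = 1.8253² = 3.3319 m. (Since h₀ = 7.58 m > h_ss, the level will fall toward this value.)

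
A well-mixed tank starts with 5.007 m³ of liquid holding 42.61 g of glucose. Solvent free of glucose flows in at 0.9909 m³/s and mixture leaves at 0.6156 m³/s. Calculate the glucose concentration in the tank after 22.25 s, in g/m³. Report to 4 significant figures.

0.6380 g/m³

Let m(t) be the amount of glucose. Volume: V(t) = V₀ + (Q_in − Q_out) t = 5.007 + 0.375300 t; V(22.25) = 13.3574 m³.
No glucose enters, so dm/dt = −Q_out · (m/V).
dm/m = −Q_out dt/(V₀ + 0.375300 t); integrating gives ln(m/m₀) = −(Q_out/(Q_in−Q_out)) ln(V/V₀).
m = m₀ (V₀/V)^(Q_out/(Q_in−Q_out)) = 42.61 × (5.007/13.3574)^(1.64029) = 8.52140 g.
C = m/V = 8.52140/13.3574 = 0.637952 g/m³.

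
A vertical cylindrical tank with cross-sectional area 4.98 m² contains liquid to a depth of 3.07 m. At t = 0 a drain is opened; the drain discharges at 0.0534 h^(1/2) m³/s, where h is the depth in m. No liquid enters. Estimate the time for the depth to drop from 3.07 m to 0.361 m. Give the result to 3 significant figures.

A dh/dt = −Q_out = −0.0534 √h.
∫ h^(−1/2) dh = −(0.0534/A) ∫ dt, giving 2√h = 2√h₀ − (0.0534/A) t.
t = 2A(√h₀ − √h)/0.0534 = 2·4.98·(√3.07 − √0.361)/0.0534
  = 9.9600 × (1.7521 − 0.60083) / 0.0534 = 214.74 s.

215 s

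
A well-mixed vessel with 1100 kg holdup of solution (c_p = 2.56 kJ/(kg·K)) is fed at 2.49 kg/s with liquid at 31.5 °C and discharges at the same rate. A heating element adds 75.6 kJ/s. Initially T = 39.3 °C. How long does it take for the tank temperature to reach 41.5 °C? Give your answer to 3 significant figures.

Heat balance on the well-mixed liquid: M c_p dT/dt = ṁ c_p (T_in − T) + 75.6.
τ = M/ṁ = 441.77 s; T_ss = T_in + Q̇/(ṁ c_p) = 43.360 °C.
T(t) = T_ss + (T₀ − T_ss) e^(−t/τ). Set T = 41.5:
e^(−t/τ) = (41.5 − 43.360)/(39.3 − 43.360) = 0.45812
t = −441.77 · ln(0.45812) = 344.85 s.

345 s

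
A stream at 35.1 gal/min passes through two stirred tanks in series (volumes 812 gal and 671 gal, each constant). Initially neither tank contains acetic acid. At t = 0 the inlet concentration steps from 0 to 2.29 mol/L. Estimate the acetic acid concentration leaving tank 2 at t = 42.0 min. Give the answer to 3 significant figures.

1.35 mol/L

Time constants: τᵢ = Vᵢ/Q for each well-mixed tank.
τ₁ = 812/35.1 = 23.134 min; τ₂ = 671/35.1 = 19.117 min.
Solving the cascade with C₁(0)=C₂(0)=0 gives C₂(t) = C_in[1 − (τ₁ e^(−t/τ₁) − τ₂ e^(−t/τ₂))/(τ₁ − τ₂)].
At t = 42.0: e^(−t/τ₁) = 0.16275, e^(−t/τ₂) = 0.11113.
C₂ = 2.29·[1 − (23.134·0.16275 − 19.117·0.11113)/(4.0171)] = 2.29·0.59159 = 1.3548 mol/L.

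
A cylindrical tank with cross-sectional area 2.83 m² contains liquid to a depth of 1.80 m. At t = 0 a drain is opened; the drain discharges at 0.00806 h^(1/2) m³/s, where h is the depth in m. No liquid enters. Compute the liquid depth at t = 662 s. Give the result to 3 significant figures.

Unsteady balance on liquid volume: A dh/dt = −0.00806 √h.
∫ h^(−1/2) dh = −(0.00806/A) ∫ dt, giving 2√h = 2√h₀ − (0.00806/A) t.
√h = √1.80 − 0.00806·662/(2·2.83) = 1.3416 − 0.94271 = 0.39893.
h = 0.39893² = 0.15915 m.

0.159 m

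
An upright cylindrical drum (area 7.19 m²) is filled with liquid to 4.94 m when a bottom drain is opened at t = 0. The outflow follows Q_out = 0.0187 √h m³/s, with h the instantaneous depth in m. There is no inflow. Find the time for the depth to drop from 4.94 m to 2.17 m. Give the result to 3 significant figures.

With no inflow, A dh/dt = −0.0187 √h.
∫ h^(−1/2) dh = −(0.0187/A) ∫ dt, giving 2√h = 2√h₀ − (0.0187/A) t.
t = 2A(√h₀ − √h)/0.0187 = 2·7.19·(√4.94 − √2.17)/0.0187
  = 14.380 × (2.2226 − 1.4731) / 0.0187 = 576.37 s.

576 s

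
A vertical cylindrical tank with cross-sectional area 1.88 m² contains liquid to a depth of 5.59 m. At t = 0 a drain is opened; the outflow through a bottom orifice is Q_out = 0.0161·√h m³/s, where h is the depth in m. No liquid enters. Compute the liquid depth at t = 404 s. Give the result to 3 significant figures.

A dh/dt = −Q_out = −0.0161 √h.
This is separable: 2 d(√h)/dt = −0.0161/A, so √h = √h₀ − (0.0161/(2A)) t.
√h = √5.59 − 0.0161·404/(2·1.88) = 2.3643 − 1.7299 = 0.63442.
h = 0.63442² = 0.40249 m.

0.402 m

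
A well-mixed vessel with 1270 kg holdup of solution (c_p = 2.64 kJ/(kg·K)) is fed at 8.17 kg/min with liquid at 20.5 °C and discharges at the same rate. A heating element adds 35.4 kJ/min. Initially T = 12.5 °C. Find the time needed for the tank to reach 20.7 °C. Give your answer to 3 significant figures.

Energy balance: M c_p dT/dt = ṁ c_p (T_in − T) + 35.4.
τ = M/ṁ = 155.45 min; T_ss = T_in + Q̇/(ṁ c_p) = 22.141 °C.
T(t) = T_ss + (T₀ − T_ss) e^(−t/τ). Set T = 20.7:
e^(−t/τ) = (20.7 − 22.141)/(12.5 − 22.141) = 0.14949
t = −155.45 · ln(0.14949) = 295.43 min.

295 min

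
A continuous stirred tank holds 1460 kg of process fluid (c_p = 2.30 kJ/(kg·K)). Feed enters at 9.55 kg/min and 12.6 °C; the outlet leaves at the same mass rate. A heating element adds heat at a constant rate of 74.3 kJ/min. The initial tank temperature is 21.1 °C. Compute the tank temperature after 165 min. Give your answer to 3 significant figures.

17.7 °C

Heat balance on the well-mixed liquid: M c_p dT/dt = ṁ c_p (T_in − T) + 74.3.
τ = M/ṁ = 152.88 min; T_ss = T_in + Q̇/(ṁ c_p) = 12.6 + 74.3/(9.55·2.30) = 15.983 °C.
This is linear first-order; T(t) = T_ss + (T₀ − T_ss) e^(−t/τ).
T(165) = 15.983 + (5.1173)·e^(−165/152.88) = 15.983 + (5.1173)·0.33984 = 17.722 °C.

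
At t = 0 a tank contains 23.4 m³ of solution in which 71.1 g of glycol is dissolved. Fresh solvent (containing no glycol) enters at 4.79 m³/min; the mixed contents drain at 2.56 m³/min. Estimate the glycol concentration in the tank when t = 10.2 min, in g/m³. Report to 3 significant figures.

Let m(t) be the amount of glycol. Volume: V(t) = V₀ + (Q_in − Q_out) t = 23.4 + 2.2300 t; V(10.2) = 46.146 m³.
No glycol enters, so dm/dt = −Q_out · (m/V).
dm/m = −Q_out dt/(V₀ + 2.2300 t); integrating gives ln(m/m₀) = −(Q_out/(Q_in−Q_out)) ln(V/V₀).
m = m₀ (V₀/V)^(Q_out/(Q_in−Q_out)) = 71.1 × (23.4/46.146)^(1.1480) = 32.607 g.
C = m/V = 32.607/46.146 = 0.70660 g/m³.

0.707 g/m³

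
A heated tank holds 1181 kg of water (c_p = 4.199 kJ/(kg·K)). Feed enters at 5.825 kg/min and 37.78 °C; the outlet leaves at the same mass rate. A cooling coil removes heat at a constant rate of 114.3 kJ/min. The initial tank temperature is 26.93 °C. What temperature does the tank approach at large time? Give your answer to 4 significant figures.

M c_p dT/dt = ṁ c_p (T_in − T) − Q̇.
At steady state dT/dt = 0 ⇒ T_ss = T_in − Q̇/(ṁ c_p) = 37.78 − 114.3/(5.825·4.199) = 33.1069 °C.

33.11 °C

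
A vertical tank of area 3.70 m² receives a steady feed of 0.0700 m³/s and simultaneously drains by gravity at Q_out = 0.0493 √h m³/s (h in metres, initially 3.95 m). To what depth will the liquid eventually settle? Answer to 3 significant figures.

Accumulation of liquid (constant cross-section A): A dh/dt = Q_in − 0.0493 √h. At steady state dh/dt = 0:
Q_in = 0.0493 √h_ss ⇒ √h_ss = 0.0700/0.0493 = 1.4199.
h_ss = 1.4199² = 2.0161 m. (Since h₀ = 3.95 m > h_ss, the level will fall toward this value.)

2.02 m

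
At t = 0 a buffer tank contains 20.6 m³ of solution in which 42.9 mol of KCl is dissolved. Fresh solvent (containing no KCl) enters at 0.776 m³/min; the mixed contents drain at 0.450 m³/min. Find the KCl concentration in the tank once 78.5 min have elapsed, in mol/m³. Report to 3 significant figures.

Total volume: dV/dt = Q_in − Q_out = 0.32600 m³/min, so V(t) = 20.6 + 0.32600 t and V(78.5) = 46.191 m³.
No KCl enters, so dm/dt = −Q_out · (m/V).
dm/m = −Q_out dt/(V₀ + 0.32600 t); integrating gives ln(m/m₀) = −(Q_out/(Q_in−Q_out)) ln(V/V₀).
m = m₀ (V₀/V)^(Q_out/(Q_in−Q_out)) = 42.9 × (20.6/46.191)^(1.3804) = 14.073 mol.
C = m/V = 14.073/46.191 = 0.30466 mol/m³.

0.305 mol/m³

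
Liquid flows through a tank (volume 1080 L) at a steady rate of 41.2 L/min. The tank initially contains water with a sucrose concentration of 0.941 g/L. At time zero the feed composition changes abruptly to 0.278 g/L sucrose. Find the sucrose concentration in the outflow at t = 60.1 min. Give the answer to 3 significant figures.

0.345 g/L

Accumulation = in − out for the solute gives V dC/dt = Q(C_in − C).
So dC/dt = (C_in − C)/τ with τ = V/Q = 1080/41.2 = 26.214 min.
Solution: C(t) = C_in + (C₀ − C_in) e^(−t/τ).
C(60.1) = 0.278 + (0.941 − 0.278)·e^(−60.1/26.214) = 0.278 + (0.66300)·0.10099 = 0.34496 g/L.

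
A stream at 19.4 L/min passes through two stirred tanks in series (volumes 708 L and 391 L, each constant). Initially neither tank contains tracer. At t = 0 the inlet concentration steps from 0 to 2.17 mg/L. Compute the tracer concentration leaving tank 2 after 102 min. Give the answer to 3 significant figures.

Time constants: τᵢ = Vᵢ/Q for each well-mixed tank.
τ₁ = 708/19.4 = 36.495 min; τ₂ = 391/19.4 = 20.155 min.
Solving the cascade with C₁(0)=C₂(0)=0 gives C₂(t) = C_in[1 − (τ₁ e^(−t/τ₁) − τ₂ e^(−t/τ₂))/(τ₁ − τ₂)].
At t = 102: e^(−t/τ₁) = 0.061120, e^(−t/τ₂) = 0.0063400.
C₂ = 2.17·[1 − (36.495·0.061120 − 20.155·0.0063400)/(16.340)] = 2.17·0.87131 = 1.8907 mg/L.

1.89 mg/L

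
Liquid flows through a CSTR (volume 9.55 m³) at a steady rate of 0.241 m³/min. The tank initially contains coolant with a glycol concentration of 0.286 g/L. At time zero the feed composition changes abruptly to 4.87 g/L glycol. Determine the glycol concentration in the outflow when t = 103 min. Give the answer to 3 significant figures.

Transient balance on the dissolved component: V dC/dt = Q(C_in − C).
Rewrite as dC/dt + C/τ = C_in/τ, τ = V/Q = 39.627 min.
C approaches C_in exponentially: C(t) = C_in + (C₀ − C_in) e^(−t/τ).
C(103) = 4.87 + (0.286 − 4.87)·e^(−103/39.627) = 4.87 + (-4.5840)·0.074328 = 4.5293 g/L.

4.53 g/L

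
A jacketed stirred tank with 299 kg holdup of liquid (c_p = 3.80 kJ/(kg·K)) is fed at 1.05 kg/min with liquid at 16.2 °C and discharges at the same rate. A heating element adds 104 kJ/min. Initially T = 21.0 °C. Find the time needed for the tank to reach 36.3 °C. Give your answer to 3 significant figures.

M c_p dT/dt = ṁ c_p (T_in − T) + Q̇.
τ = M/ṁ = 284.76 min; T_ss = T_in + Q̇/(ṁ c_p) = 42.265 °C.
T(t) = T_ss + (T₀ − T_ss) e^(−t/τ). Set T = 36.3:
e^(−t/τ) = (36.3 − 42.265)/(21.0 − 42.265) = 0.28051
t = −284.76 · ln(0.28051) = 361.97 min.

362 min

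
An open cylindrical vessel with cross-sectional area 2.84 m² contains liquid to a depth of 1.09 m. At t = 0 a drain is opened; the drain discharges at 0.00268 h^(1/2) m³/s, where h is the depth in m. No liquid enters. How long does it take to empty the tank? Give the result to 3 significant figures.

A dh/dt = −Q_out = −0.00268 √h.
This is separable: 2 d(√h)/dt = −0.00268/A, so √h = √h₀ − (0.00268/(2A)) t.
Set h = 0: 2√h₀ = (0.00268/A) t_empty ⇒ t_empty = 2A√h₀/0.00268.
t_empty = 2·2.84·√1.09/0.00268 = 5.6800·1.0440/0.00268 = 2212.7 s.

2210 s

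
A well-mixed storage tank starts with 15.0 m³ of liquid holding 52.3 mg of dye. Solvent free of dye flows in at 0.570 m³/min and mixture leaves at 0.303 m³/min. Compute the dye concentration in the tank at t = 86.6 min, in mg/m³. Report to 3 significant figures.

0.476 mg/m³

Let m(t) be the amount of dye. Volume: V(t) = V₀ + (Q_in − Q_out) t = 15.0 + 0.26700 t; V(86.6) = 38.122 m³.
Solute balance: dm/dt = 0 − Q_out C = −Q_out m/V(t).
dm/m = −Q_out dt/(V₀ + 0.26700 t); integrating gives ln(m/m₀) = −(Q_out/(Q_in−Q_out)) ln(V/V₀).
m = m₀ (V₀/V)^(Q_out/(Q_in−Q_out)) = 52.3 × (15.0/38.122)^(1.1348) = 18.147 mg.
C = m/V = 18.147/38.122 = 0.47601 mg/m³.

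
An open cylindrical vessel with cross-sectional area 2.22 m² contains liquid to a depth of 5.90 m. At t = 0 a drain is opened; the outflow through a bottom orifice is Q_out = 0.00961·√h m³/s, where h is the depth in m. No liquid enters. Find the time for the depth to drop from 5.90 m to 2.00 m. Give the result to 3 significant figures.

469 s

Volume balance on the tank: A dh/dt = −0.00961 √h.
This is separable: 2 d(√h)/dt = −0.00961/A, so √h = √h₀ − (0.00961/(2A)) t.
t = 2A(√h₀ − √h)/0.00961 = 2·2.22·(√5.90 − √2.00)/0.00961
  = 4.4400 × (2.4290 − 1.4142) / 0.00961 = 468.85 s.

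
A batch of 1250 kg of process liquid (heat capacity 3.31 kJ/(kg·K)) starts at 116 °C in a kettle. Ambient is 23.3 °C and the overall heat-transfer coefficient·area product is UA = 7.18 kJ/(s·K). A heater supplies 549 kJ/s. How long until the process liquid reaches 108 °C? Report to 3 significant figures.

391 s

M c_p dT/dt = −UA(T − T_amb) + Q̇.
τ = M c_p/UA = 576.25 s; T_ss = T_amb + Q̇/UA = 23.3 + 549/7.18 = 99.762 °C.
T(t) = T_ss + (T₀ − T_ss)e^(−t/τ); set T = 108:
t = −τ ln[(T − T_ss)/(T₀ − T_ss)] = −576.25 · ln(0.50732) = 391.06 s.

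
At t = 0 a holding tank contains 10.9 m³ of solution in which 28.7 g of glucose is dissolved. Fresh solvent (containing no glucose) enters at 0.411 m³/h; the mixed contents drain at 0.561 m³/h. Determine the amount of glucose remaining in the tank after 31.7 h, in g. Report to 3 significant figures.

3.36 g

Total volume: dV/dt = Q_in − Q_out = -0.15000 m³/h, so V(t) = 10.9 − 0.15000 t and V(31.7) = 6.1450 m³.
Solute balance: dm/dt = 0 − Q_out C = −Q_out m/V(t).
dm/m = −Q_out dt/(V₀ − 0.15000 t); integrating gives ln(m/m₀) = −(Q_out/(Q_in−Q_out)) ln(V/V₀).
m = m₀ (V₀/V)^(Q_out/(Q_in−Q_out)) = 28.7 × (10.9/6.1450)^(-3.7400) = 3.3650 g.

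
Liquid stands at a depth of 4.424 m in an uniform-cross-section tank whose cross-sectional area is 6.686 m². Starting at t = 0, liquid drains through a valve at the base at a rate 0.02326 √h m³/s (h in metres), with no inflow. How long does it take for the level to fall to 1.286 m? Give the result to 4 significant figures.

557.2 s

With no inflow, A dh/dt = −0.02326 √h.
∫ h^(−1/2) dh = −(0.02326/A) ∫ dt, giving 2√h = 2√h₀ − (0.02326/A) t.
t = 2A(√h₀ − √h)/0.02326 = 2·6.686·(√4.424 − √1.286)/0.02326
  = 13.3720 × (2.10333 − 1.13402) / 0.02326 = 557.250 s.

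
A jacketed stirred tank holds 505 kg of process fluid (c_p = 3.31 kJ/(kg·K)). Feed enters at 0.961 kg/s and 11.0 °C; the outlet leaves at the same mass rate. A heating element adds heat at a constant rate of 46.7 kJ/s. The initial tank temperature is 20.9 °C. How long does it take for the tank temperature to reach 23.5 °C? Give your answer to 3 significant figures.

M c_p dT/dt = ṁ c_p (T_in − T) + Q̇.
τ = M/ṁ = 525.49 s; T_ss = T_in + Q̇/(ṁ c_p) = 25.681 °C.
T(t) = T_ss + (T₀ − T_ss) e^(−t/τ). Set T = 23.5:
e^(−t/τ) = (23.5 − 25.681)/(20.9 − 25.681) = 0.45622
t = −525.49 · ln(0.45622) = 412.40 s.

412 s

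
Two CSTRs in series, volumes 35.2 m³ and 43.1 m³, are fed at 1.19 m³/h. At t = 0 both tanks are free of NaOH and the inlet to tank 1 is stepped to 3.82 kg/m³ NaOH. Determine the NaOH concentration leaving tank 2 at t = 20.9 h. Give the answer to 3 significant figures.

0.514 kg/m³

Species balance on tank i: dCᵢ/dt = (Cᵢ₋₁ − Cᵢ)/τᵢ with τᵢ = Vᵢ/Q.
τ₁ = 35.2/1.19 = 29.580 h; τ₂ = 43.1/1.19 = 36.218 h.
Solving the cascade with C₁(0)=C₂(0)=0 gives C₂(t) = C_in[1 − (τ₁ e^(−t/τ₁) − τ₂ e^(−t/τ₂))/(τ₁ − τ₂)].
At t = 20.9: e^(−t/τ₁) = 0.49334, e^(−t/τ₂) = 0.56155.
C₂ = 3.82·[1 − (29.580·0.49334 − 36.218·0.56155)/(-6.6387)] = 3.82·0.13451 = 0.51383 kg/m³.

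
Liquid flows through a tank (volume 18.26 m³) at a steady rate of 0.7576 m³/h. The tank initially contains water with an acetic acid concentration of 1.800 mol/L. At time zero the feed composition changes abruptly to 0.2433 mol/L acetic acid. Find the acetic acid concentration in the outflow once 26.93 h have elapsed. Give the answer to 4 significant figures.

Unsteady species balance (constant V, well mixed): V dC/dt = Q(C_in − C).
Time constant τ = V/Q = 18.26/0.7576 = 24.1024 h.
C approaches C_in exponentially: C(t) = C_in + (C₀ − C_in) e^(−t/τ).
C(26.93) = 0.2433 + (1.800 − 0.2433)·e^(−26.93/24.1024) = 0.2433 + (1.55670)·0.327157 = 0.752585 mol/L.

0.7526 mol/L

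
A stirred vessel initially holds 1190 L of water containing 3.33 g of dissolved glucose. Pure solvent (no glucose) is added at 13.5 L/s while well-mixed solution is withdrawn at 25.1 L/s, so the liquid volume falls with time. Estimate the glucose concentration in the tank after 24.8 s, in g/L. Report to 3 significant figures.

Let m(t) be the amount of glucose. Volume: V(t) = V₀ + (Q_in − Q_out) t = 1190 − 11.600 t; V(24.8) = 902.32 L.
Species balance (pure solvent in): dm/dt = −Q_out · m/V(t).
Separate: dm/m = −Q_out dt/V(t) ⇒ ln(m/m₀) = −(Q_out/(Q_in−Q_out)) ln(V/V₀).
m = m₀ (V₀/V)^(Q_out/(Q_in−Q_out)) = 3.33 × (1190/902.32)^(-2.1638) = 1.8297 g.
C = m/V = 1.8297/902.32 = 0.0020278 g/L.

0.00203 g/L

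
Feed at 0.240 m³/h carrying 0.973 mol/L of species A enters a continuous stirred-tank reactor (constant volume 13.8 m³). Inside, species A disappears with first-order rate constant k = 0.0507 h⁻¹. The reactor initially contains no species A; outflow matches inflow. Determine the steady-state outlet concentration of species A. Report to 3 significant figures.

0.249 mol/L

Species balance: V dC/dt = Q C_in − Q C − k V C.
Steady state (dC/dt = 0): C_ss = Q C_in/(Q + kV) = C_in/(1 + kV/Q).
C_ss = 0.240·0.973/(0.240 + 0.0507·13.8) = 0.23352/0.93966 = 0.24852 mol/L.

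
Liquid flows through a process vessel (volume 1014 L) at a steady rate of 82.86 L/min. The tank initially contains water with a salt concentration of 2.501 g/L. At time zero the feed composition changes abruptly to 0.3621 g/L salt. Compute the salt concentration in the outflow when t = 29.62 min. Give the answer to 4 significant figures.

Unsteady species balance (constant V, well mixed): V dC/dt = Q(C_in − C).
So dC/dt = (C_in − C)/τ with τ = V/Q = 1014/82.86 = 12.2375 min.
Solution: C(t) = C_in + (C₀ − C_in) e^(−t/τ).
C(29.62) = 0.3621 + (2.501 − 0.3621)·e^(−29.62/12.2375) = 0.3621 + (2.13890)·0.0888836 = 0.552213 g/L.

0.5522 g/L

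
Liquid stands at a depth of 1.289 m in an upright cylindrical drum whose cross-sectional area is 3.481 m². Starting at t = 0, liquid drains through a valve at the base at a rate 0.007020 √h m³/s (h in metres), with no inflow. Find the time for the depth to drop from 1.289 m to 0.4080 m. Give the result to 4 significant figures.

492.5 s

Unsteady balance on liquid volume: A dh/dt = −0.007020 √h.
Separate and integrate: 2(√h − √h₀) = −(0.007020/A) t.
t = 2A(√h₀ − √h)/0.007020 = 2·3.481·(√1.289 − √0.4080)/0.007020
  = 6.96200 × (1.13534 − 0.638749) / 0.007020 = 492.490 s.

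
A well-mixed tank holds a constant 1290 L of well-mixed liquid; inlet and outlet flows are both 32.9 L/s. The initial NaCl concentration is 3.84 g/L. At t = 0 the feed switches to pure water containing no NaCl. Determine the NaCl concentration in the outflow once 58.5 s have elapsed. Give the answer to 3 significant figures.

Accumulation = in − out for the solute gives V dC/dt = Q(C_in − C).
Rewrite as dC/dt + C/τ = C_in/τ, τ = V/Q = 39.210 s.
This is linear first-order; C(t) = C_in + (C₀ − C_in) e^(−t/τ).
C(58.5) = 0 + (3.84 − 0)·e^(−58.5/39.210) = 0 + (3.8400)·0.22493 = 0.86372 g/L.

0.864 g/L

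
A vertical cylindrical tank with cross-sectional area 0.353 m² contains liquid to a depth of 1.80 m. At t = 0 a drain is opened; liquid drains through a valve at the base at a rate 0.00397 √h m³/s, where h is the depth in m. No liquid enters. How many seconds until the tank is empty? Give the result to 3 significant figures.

With no inflow, A dh/dt = −0.00397 √h.
Separate and integrate: 2(√h − √h₀) = −(0.00397/A) t.
Set h = 0: 2√h₀ = (0.00397/A) t_empty ⇒ t_empty = 2A√h₀/0.00397.
t_empty = 2·0.353·√1.80/0.00397 = 0.70600·1.3416/0.00397 = 238.59 s.

239 s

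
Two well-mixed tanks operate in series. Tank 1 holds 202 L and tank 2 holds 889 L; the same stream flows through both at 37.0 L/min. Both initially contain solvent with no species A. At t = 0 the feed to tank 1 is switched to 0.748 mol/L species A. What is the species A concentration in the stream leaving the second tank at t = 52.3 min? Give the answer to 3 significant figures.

0.638 mol/L

Species balance on tank i: dCᵢ/dt = (Cᵢ₋₁ − Cᵢ)/τᵢ with τᵢ = Vᵢ/Q.
τ₁ = 202/37.0 = 5.4595 min; τ₂ = 889/37.0 = 24.027 min.
Tank 1: C₁ = C_in(1 − e^(−t/τ₁)). Tank 2 (τ₁ ≠ τ₂): C₂ = C_in[1 − (τ₁ e^(−t/τ₁) − τ₂ e^(−t/τ₂))/(τ₁ − τ₂)].
At t = 52.3: e^(−t/τ₁) = 6.9117e-05, e^(−t/τ₂) = 0.11341.
C₂ = 0.748·[1 − (5.4595·6.9117e-05 − 24.027·0.11341)/(-18.568)] = 0.748·0.85326 = 0.63824 mol/L.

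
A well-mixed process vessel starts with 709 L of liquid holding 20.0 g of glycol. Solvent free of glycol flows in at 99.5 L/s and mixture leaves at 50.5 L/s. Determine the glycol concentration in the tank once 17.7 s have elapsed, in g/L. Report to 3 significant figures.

Total volume: dV/dt = Q_in − Q_out = 49.000 L/s, so V(t) = 709 + 49.000 t and V(17.7) = 1576.3 L.
Solute balance: dm/dt = 0 − Q_out C = −Q_out m/V(t).
dm/m = −Q_out dt/(V₀ + 49.000 t); integrating gives ln(m/m₀) = −(Q_out/(Q_in−Q_out)) ln(V/V₀).
m = m₀ (V₀/V)^(Q_out/(Q_in−Q_out)) = 20.0 × (709/1576.3)^(1.0306) = 8.7784 g.
C = m/V = 8.7784/1576.3 = 0.0055690 g/L.

0.00557 g/L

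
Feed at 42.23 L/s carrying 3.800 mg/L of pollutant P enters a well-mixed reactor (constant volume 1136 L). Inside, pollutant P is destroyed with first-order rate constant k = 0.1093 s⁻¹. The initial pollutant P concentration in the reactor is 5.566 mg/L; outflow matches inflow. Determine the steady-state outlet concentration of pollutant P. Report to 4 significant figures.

0.9644 mg/L

V dC/dt = Q(C_in − C) − k V C.
Steady state (dC/dt = 0): C_ss = Q C_in/(Q + kV) = C_in/(1 + kV/Q).
C_ss = 42.23·3.800/(42.23 + 0.1093·1136) = 160.474/166.395 = 0.964417 mg/L.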